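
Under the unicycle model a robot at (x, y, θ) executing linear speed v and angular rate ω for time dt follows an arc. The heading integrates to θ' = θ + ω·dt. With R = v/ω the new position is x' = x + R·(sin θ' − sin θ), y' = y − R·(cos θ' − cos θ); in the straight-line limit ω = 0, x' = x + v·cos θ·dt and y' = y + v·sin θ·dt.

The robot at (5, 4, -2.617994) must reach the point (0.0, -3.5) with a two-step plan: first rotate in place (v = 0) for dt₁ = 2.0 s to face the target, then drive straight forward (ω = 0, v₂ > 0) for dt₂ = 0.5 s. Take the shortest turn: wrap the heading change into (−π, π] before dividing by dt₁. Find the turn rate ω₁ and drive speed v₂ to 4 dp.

heading to target = atan2(-3.5−4, 0−5) = -2.1588
Δθ = wrap(-2.1588 − -2.6180) = 0.4592; ω₁ = Δθ/dt₁ = 0.2296
distance = √((0−5)² + (-3.5−4)²) = 9.0139; v₂ = distance/dt₂ = 18.0278

ω₁ = 0.2296, v₂ = 18.0278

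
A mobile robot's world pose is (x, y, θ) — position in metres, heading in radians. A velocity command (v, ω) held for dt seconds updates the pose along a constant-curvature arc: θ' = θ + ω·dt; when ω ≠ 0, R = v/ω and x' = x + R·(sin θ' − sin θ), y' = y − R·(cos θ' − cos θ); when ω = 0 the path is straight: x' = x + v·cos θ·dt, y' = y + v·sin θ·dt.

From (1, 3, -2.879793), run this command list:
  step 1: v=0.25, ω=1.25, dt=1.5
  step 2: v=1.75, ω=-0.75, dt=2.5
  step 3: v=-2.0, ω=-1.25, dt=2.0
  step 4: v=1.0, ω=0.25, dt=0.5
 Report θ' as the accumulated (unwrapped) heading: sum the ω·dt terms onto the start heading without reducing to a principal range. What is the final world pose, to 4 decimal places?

(1.4724, -2.9303, -5.2548)

step 1: θ'=-1.0048 (R=0.2000) → pose (0.8830, 2.6996, -1.0048)
step 2: θ'=-2.8798 (R=-2.3333) → pose (-0.4826, -0.8055, -2.8798)
step 3: θ'=-5.3798 (R=1.6000) → pose (1.1882, -3.3413, -5.3798)
step 4: θ'=-5.2548 (R=4.0000) → pose (1.4724, -2.9303, -5.2548)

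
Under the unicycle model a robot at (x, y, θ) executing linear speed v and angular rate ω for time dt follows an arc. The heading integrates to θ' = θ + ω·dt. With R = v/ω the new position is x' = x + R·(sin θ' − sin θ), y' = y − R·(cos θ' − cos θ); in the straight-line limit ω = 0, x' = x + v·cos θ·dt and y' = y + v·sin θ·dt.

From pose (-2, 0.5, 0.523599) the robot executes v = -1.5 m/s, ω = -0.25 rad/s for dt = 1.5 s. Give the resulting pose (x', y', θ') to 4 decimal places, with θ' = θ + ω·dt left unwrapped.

θ' = 0.5236 + -0.25·1.5 = 0.1486
R = v/ω = -1.5/-0.25 = 6.0000
x' = -2 + 6.0000·(sin 0.1486 − sin 0.5236) = -4.1117
y' = 0.5 − 6.0000·(cos 0.1486 − cos 0.5236) = -0.2377

(-4.1117, -0.2377, 0.1486)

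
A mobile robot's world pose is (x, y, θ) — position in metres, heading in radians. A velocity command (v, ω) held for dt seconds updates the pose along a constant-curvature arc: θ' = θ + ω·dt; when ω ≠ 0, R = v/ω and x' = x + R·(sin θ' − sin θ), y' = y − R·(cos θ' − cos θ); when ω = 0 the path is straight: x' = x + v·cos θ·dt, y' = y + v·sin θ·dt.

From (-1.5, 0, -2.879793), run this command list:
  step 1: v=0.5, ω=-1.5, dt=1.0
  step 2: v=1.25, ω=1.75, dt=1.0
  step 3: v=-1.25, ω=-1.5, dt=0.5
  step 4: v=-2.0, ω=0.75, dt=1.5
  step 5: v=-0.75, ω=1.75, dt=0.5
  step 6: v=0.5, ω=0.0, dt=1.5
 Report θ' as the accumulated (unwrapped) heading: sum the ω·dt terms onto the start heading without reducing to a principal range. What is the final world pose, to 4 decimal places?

step 1: θ'=-4.3798 (R=-0.3333) → pose (-1.9013, 0.2131, -4.3798)
step 2: θ'=-2.6298 (R=0.7143) → pose (-2.9263, 0.6027, -2.6298)
step 3: θ'=-3.3798 (R=0.8333) → pose (-2.3215, 0.6859, -3.3798)
step 4: θ'=-2.2548 (R=-2.6667) → pose (0.3745, 1.5923, -2.2548)
step 5: θ'=-1.3798 (R=-0.4286) → pose (0.4631, 1.9444, -1.3798)
step 6: θ'=-1.3798 (straight) → pose (0.6055, 1.2081, -1.3798)

(0.6055, 1.2081, -1.3798)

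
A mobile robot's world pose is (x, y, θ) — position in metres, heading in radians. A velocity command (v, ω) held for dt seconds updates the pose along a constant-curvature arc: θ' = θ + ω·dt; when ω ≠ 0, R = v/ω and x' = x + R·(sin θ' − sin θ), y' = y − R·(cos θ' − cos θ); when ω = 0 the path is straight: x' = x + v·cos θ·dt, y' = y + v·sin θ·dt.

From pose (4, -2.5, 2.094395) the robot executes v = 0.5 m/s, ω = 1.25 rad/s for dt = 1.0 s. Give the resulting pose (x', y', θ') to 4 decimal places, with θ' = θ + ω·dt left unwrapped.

(3.5730, -2.3082, 3.3444)

θ' = 2.0944 + 1.25·1.0 = 3.3444
R = v/ω = 0.5/1.25 = 0.4000
x' = 4 + 0.4000·(sin 3.3444 − sin 2.0944) = 3.5730
y' = -2.5 − 0.4000·(cos 3.3444 − cos 2.0944) = -2.3082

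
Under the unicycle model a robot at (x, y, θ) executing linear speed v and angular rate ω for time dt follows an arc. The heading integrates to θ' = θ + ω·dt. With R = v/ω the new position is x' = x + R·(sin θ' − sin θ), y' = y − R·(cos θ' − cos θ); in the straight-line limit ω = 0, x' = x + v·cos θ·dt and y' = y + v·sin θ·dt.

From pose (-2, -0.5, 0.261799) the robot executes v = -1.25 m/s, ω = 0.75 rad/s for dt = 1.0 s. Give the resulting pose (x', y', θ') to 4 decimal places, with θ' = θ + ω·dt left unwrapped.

(-2.9816, -1.2260, 1.0118)

θ' = 0.2618 + 0.75·1.0 = 1.0118
R = v/ω = -1.25/0.75 = -1.6667
x' = -2 + -1.6667·(sin 1.0118 − sin 0.2618) = -2.9816
y' = -0.5 − -1.6667·(cos 1.0118 − cos 0.2618) = -1.2260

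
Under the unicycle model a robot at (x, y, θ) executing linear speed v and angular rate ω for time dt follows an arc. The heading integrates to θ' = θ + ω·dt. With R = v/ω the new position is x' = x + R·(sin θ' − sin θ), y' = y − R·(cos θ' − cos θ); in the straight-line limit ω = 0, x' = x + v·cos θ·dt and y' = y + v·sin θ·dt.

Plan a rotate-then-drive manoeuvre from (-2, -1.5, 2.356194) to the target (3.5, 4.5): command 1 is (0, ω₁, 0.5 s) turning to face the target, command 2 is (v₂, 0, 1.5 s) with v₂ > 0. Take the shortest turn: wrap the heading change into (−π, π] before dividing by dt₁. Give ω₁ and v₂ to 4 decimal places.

heading to target = atan2(4.5−-1.5, 3.5−-2) = 0.8288
Δθ = wrap(0.8288 − 2.3562) = -1.5273; ω₁ = Δθ/dt₁ = -3.0547
distance = √((3.5−-2)² + (4.5−-1.5)²) = 8.1394; v₂ = distance/dt₂ = 5.4263

ω₁ = -3.0547, v₂ = 5.4263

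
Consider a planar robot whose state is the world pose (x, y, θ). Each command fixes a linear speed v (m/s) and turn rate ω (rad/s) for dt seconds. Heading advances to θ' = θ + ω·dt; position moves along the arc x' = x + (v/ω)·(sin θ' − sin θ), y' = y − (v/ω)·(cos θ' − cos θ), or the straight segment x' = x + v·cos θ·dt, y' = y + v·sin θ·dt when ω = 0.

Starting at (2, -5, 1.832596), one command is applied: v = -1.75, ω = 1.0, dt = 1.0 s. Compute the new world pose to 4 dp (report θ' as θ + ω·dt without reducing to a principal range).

θ' = 1.8326 + 1.0·1.0 = 2.8326
R = v/ω = -1.75/1.0 = -1.7500
x' = 2 + -1.7500·(sin 2.8326 − sin 1.8326) = 3.1582
y' = -5 − -1.7500·(cos 2.8326 − cos 1.8326) = -6.2142

(3.1582, -6.2142, 2.8326)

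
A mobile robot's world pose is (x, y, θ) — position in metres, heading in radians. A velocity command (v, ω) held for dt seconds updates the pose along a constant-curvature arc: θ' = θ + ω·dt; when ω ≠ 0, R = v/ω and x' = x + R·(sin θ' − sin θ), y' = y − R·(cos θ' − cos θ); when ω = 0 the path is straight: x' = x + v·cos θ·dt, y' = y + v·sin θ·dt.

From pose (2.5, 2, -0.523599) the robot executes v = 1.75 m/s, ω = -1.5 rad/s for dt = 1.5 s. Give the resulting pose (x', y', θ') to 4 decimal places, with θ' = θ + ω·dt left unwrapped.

(2.3364, -0.0989, -2.7736)

θ' = -0.5236 + -1.5·1.5 = -2.7736
R = v/ω = 1.75/-1.5 = -1.1667
x' = 2.5 + -1.1667·(sin -2.7736 − sin -0.5236) = 2.3364
y' = 2 − -1.1667·(cos -2.7736 − cos -0.5236) = -0.0989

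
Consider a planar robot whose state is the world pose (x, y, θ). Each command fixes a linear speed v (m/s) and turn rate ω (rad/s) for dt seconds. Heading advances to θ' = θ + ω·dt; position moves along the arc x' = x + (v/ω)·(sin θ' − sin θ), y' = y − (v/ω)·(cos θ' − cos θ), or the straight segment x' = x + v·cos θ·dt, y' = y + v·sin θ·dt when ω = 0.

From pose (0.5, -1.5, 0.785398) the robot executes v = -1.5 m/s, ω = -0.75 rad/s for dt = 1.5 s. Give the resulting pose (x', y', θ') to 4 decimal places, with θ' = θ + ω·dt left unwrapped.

θ' = 0.7854 + -0.75·1.5 = -0.3396
R = v/ω = -1.5/-0.75 = 2.0000
x' = 0.5 + 2.0000·(sin -0.3396 − sin 0.7854) = -1.5804
y' = -1.5 − 2.0000·(cos -0.3396 − cos 0.7854) = -1.9716

(-1.5804, -1.9716, -0.3396)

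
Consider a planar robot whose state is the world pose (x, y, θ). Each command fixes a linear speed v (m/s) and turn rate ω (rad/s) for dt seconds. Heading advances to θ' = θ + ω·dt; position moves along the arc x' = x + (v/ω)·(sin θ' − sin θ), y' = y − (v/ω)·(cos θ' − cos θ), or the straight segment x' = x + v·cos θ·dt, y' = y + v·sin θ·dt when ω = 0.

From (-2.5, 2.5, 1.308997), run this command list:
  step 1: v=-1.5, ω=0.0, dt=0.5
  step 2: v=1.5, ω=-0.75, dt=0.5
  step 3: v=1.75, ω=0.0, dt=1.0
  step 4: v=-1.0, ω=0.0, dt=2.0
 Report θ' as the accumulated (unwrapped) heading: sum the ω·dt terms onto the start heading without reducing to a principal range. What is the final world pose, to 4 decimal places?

step 1: θ'=1.3090 (straight) → pose (-2.6941, 1.7756, 1.3090)
step 2: θ'=0.9340 (R=-2.0000) → pose (-2.3703, 2.4472, 0.9340)
step 3: θ'=0.9340 (straight) → pose (-1.3297, 3.8542, 0.9340)
step 4: θ'=0.9340 (straight) → pose (-2.5189, 2.2462, 0.9340)

(-2.5189, 2.2462, 0.9340)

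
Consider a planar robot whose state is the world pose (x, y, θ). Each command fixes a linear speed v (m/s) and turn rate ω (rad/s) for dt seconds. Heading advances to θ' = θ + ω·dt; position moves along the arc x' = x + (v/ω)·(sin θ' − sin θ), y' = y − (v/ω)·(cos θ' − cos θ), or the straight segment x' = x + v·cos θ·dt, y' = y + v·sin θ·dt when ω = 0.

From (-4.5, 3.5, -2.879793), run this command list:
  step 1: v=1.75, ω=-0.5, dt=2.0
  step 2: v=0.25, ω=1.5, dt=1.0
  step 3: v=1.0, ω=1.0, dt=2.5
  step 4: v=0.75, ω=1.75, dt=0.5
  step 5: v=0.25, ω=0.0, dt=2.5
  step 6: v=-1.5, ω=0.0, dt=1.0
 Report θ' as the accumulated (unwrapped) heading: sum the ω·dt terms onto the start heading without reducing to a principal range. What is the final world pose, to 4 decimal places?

step 1: θ'=-3.8798 (R=-3.5000) → pose (-7.7612, 4.2919, -3.8798)
step 2: θ'=-2.3798 (R=0.1667) → pose (-7.9884, 4.2892, -2.3798)
step 3: θ'=0.1202 (R=1.0000) → pose (-7.1783, 2.5728, 0.1202)
step 4: θ'=0.9952 (R=0.4286) → pose (-6.8702, 2.7650, 0.9952)
step 5: θ'=0.9952 (straight) → pose (-6.5299, 3.2893, 0.9952)
step 6: θ'=0.9952 (straight) → pose (-7.3464, 2.0310, 0.9952)

(-7.3464, 2.0310, 0.9952)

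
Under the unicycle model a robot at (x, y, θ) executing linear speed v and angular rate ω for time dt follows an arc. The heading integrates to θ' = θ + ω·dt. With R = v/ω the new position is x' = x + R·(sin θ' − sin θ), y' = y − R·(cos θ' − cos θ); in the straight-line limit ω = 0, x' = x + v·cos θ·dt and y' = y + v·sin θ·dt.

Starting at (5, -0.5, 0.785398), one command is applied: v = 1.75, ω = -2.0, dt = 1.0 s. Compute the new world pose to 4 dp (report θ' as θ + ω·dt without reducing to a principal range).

θ' = 0.7854 + -2.0·1.0 = -1.2146
R = v/ω = 1.75/-2.0 = -0.8750
x' = 5 + -0.8750·(sin -1.2146 − sin 0.7854) = 6.4388
y' = -0.5 − -0.8750·(cos -1.2146 − cos 0.7854) = -0.8136

(6.4388, -0.8136, -1.2146)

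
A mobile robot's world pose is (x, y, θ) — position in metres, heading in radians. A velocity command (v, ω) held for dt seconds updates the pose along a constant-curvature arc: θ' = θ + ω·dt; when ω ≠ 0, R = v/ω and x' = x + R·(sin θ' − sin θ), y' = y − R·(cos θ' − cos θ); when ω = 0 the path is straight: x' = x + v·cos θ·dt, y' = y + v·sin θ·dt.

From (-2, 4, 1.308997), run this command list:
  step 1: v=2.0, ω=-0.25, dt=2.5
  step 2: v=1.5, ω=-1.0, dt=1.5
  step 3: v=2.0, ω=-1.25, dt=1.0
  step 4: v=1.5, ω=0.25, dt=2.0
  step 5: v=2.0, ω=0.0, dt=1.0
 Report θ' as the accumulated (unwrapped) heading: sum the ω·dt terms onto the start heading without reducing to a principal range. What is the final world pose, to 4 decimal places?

step 1: θ'=0.6840 (R=-8.0000) → pose (0.6722, 8.1299, 0.6840)
step 2: θ'=-0.8160 (R=-1.5000) → pose (2.7127, 7.9950, -0.8160)
step 3: θ'=-2.0660 (R=-1.6000) → pose (2.9550, 6.1384, -2.0660)
step 4: θ'=-1.5660 (R=6.0000) → pose (2.2343, 3.2584, -1.5660)
step 5: θ'=-1.5660 (straight) → pose (2.2439, 1.2584, -1.5660)

(2.2439, 1.2584, -1.5660)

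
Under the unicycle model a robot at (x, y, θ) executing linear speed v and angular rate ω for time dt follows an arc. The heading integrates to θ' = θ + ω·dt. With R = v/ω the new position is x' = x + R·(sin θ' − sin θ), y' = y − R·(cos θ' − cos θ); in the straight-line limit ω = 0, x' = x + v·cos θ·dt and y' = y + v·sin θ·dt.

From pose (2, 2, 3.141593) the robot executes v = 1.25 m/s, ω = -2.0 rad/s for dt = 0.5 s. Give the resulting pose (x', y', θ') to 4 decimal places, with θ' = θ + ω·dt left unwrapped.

θ' = 3.1416 + -2.0·0.5 = 2.1416
R = v/ω = 1.25/-2.0 = -0.6250
x' = 2 + -0.6250·(sin 2.1416 − sin 3.1416) = 1.4741
y' = 2 − -0.6250·(cos 2.1416 − cos 3.1416) = 2.2873

(1.4741, 2.2873, 2.1416)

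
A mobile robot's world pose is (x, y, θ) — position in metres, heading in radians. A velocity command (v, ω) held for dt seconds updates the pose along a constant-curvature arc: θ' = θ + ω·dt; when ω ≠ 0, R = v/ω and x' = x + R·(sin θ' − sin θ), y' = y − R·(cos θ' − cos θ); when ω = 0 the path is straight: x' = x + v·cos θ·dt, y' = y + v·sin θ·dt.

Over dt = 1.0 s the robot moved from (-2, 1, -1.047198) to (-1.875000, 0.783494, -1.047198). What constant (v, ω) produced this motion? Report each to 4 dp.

Δθ = -1.047198 − -1.047198 = 0.000000
ω = Δθ/dt = 0.000000/1.0 = 0.0000
ω = 0 → v = (Δx·cos θ + Δy·sin θ)/dt = 0.2500

v = 0.2500, ω = 0.0000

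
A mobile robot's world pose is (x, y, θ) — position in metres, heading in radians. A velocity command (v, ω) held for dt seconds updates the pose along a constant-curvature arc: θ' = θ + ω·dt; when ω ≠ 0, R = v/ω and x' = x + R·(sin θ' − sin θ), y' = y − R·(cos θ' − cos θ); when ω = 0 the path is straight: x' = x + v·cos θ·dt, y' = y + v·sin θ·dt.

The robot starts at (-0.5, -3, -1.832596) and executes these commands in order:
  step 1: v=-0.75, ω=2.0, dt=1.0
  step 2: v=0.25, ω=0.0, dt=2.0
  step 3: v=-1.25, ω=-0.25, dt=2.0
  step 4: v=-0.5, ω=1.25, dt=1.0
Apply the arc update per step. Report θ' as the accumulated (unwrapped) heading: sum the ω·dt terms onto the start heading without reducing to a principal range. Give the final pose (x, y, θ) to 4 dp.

(-3.3455, -2.3807, 0.9174)

step 1: θ'=0.1674 (R=-0.3750) → pose (-0.9247, -2.5332, 0.1674)
step 2: θ'=0.1674 (straight) → pose (-0.4317, -2.4499, 0.1674)
step 3: θ'=-0.3326 (R=5.0000) → pose (-2.8973, -2.2458, -0.3326)
step 4: θ'=0.9174 (R=-0.4000) → pose (-3.3455, -2.3807, 0.9174)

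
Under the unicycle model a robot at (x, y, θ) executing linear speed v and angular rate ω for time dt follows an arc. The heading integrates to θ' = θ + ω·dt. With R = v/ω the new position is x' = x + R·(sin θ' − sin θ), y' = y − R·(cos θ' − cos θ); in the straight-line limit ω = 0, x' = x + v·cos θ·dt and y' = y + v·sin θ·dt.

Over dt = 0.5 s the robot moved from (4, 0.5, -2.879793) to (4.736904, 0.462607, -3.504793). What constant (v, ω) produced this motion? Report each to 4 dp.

Δθ = -3.504793 − -2.879793 = -0.625000
ω = Δθ/dt = -0.625000/0.5 = -1.2500
R = Δx/(sin θ' − sin θ) = 1.2000
v = R·ω = 1.2000·-1.2500 = -1.5000

v = -1.5000, ω = -1.2500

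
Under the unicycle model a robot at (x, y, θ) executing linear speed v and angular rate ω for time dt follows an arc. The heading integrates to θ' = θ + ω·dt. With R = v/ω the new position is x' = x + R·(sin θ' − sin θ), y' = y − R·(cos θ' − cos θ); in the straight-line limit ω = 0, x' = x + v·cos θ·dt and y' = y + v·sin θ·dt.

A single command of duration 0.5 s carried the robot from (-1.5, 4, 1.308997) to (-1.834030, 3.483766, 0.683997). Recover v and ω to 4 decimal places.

Δθ = 0.683997 − 1.308997 = -0.625000
ω = Δθ/dt = -0.625000/0.5 = -1.2500
R = −Δy/(cos θ' − cos θ) = 1.0000
v = R·ω = 1.0000·-1.2500 = -1.2500

v = -1.2500, ω = -1.2500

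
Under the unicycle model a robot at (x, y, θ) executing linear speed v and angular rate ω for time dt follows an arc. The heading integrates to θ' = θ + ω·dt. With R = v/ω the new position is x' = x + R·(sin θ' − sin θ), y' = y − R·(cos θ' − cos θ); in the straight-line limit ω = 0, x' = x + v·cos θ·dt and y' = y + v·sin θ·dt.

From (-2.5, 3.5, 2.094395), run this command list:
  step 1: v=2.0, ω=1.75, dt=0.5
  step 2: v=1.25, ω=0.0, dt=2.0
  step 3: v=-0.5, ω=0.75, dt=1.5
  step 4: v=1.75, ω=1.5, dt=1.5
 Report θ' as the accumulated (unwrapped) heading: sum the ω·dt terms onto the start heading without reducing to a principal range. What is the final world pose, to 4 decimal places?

step 1: θ'=2.9694 (R=1.1429) → pose (-3.2939, 4.0545, 2.9694)
step 2: θ'=2.9694 (straight) → pose (-5.7569, 4.4829, 2.9694)
step 3: θ'=4.0944 (R=-0.6667) → pose (-5.0994, 4.7534, 4.0944)
step 4: θ'=6.3444 (R=1.1667) → pose (-4.0771, 2.9130, 6.3444)

(-4.0771, 2.9130, 6.3444)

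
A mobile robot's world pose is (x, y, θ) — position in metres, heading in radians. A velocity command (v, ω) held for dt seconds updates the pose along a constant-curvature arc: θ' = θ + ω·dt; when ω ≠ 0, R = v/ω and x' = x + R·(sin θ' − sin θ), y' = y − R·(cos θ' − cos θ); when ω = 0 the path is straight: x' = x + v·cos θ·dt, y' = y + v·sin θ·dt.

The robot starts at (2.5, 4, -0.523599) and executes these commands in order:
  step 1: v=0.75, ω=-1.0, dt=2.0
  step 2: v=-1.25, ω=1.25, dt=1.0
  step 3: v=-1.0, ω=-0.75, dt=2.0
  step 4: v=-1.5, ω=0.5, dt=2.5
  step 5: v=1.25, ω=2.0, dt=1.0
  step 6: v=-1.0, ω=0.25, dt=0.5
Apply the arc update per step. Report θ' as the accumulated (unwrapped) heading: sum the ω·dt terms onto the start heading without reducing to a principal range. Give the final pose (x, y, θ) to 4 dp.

step 1: θ'=-2.5236 (R=-0.7500) → pose (2.5596, 2.7392, -2.5236)
step 2: θ'=-1.2736 (R=-1.0000) → pose (2.9363, 3.8471, -1.2736)
step 3: θ'=-2.7736 (R=1.3333) → pose (3.7315, 5.4816, -2.7736)
step 4: θ'=-1.5236 (R=-3.0000) → pose (5.6490, 8.4223, -1.5236)
step 5: θ'=0.4764 (R=0.6250) → pose (6.5599, 7.8964, 0.4764)
step 6: θ'=0.6014 (R=-4.0000) → pose (6.1310, 7.6399, 0.6014)

(6.1310, 7.6399, 0.6014)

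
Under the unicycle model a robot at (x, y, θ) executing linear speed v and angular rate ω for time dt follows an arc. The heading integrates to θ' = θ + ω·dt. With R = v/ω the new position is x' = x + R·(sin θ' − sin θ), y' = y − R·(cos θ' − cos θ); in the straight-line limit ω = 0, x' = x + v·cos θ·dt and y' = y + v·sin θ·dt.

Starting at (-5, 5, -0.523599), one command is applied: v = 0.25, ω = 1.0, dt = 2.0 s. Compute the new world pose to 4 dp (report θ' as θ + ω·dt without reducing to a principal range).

θ' = -0.5236 + 1.0·2.0 = 1.4764
R = v/ω = 0.25/1.0 = 0.2500
x' = -5 + 0.2500·(sin 1.4764 − sin -0.5236) = -4.6261
y' = 5 − 0.2500·(cos 1.4764 − cos -0.5236) = 5.1929

(-4.6261, 5.1929, 1.4764)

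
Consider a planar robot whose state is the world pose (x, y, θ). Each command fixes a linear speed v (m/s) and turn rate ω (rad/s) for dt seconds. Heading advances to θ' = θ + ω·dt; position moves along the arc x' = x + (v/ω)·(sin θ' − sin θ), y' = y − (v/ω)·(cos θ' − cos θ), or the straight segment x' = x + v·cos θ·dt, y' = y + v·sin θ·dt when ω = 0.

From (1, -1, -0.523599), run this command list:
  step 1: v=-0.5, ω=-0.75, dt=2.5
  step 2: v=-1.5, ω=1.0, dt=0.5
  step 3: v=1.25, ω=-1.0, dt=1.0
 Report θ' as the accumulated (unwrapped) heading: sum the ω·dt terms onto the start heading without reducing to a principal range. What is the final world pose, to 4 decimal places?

(0.4050, -0.1208, -2.8986)

step 1: θ'=-2.3986 (R=0.6667) → pose (0.8823, 0.0683, -2.3986)
step 2: θ'=-1.8986 (R=-1.5000) → pose (1.2877, 0.6900, -1.8986)
step 3: θ'=-2.8986 (R=-1.2500) → pose (0.4050, -0.1208, -2.8986)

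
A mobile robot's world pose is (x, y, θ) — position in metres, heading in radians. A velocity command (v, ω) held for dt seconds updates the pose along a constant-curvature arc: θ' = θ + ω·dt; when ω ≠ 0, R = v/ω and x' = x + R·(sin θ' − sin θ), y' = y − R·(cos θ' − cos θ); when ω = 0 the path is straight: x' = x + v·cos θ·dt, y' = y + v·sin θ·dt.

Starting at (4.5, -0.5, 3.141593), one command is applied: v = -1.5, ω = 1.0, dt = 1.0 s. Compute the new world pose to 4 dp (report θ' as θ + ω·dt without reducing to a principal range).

θ' = 3.1416 + 1.0·1.0 = 4.1416
R = v/ω = -1.5/1.0 = -1.5000
x' = 4.5 + -1.5000·(sin 4.1416 − sin 3.1416) = 5.7622
y' = -0.5 − -1.5000·(cos 4.1416 − cos 3.1416) = 0.1895

(5.7622, 0.1895, 4.1416)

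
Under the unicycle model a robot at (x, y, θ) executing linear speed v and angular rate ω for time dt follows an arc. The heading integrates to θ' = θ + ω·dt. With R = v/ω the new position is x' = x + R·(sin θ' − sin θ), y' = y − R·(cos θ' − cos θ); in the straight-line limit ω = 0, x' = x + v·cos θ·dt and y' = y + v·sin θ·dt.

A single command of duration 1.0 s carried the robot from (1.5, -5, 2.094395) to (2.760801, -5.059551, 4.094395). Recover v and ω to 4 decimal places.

v = -1.5000, ω = 2.0000

Δθ = 4.094395 − 2.094395 = 2.000000
ω = Δθ/dt = 2.000000/1.0 = 2.0000
R = Δx/(sin θ' − sin θ) = -0.7500
v = R·ω = -0.7500·2.0000 = -1.5000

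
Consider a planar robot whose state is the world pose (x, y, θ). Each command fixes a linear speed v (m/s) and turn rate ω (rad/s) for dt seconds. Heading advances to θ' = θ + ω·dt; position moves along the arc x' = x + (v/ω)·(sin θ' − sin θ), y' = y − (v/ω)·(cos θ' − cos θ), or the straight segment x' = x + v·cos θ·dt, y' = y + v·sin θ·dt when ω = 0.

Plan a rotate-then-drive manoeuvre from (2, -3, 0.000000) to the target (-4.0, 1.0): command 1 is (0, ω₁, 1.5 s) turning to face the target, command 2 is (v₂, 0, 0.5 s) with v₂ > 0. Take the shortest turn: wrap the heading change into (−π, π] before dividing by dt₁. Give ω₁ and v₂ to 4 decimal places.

ω₁ = 1.7024, v₂ = 14.4222

heading to target = atan2(1−-3, -4−2) = 2.5536
Δθ = wrap(2.5536 − 0.0000) = 2.5536; ω₁ = Δθ/dt₁ = 1.7024
distance = √((-4−2)² + (1−-3)²) = 7.2111; v₂ = distance/dt₂ = 14.4222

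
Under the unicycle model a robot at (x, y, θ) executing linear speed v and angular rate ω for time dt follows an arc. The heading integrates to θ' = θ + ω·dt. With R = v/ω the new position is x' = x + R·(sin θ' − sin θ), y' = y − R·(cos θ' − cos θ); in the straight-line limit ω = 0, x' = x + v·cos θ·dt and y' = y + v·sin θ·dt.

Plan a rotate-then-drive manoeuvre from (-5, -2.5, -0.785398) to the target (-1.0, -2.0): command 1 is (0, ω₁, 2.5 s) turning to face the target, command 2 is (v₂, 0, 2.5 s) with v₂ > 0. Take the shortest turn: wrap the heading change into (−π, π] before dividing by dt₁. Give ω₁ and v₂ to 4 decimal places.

heading to target = atan2(-2−-2.5, -1−-5) = 0.1244
Δθ = wrap(0.1244 − -0.7854) = 0.9098; ω₁ = Δθ/dt₁ = 0.3639
distance = √((-1−-5)² + (-2−-2.5)²) = 4.0311; v₂ = distance/dt₂ = 1.6125

ω₁ = 0.3639, v₂ = 1.6125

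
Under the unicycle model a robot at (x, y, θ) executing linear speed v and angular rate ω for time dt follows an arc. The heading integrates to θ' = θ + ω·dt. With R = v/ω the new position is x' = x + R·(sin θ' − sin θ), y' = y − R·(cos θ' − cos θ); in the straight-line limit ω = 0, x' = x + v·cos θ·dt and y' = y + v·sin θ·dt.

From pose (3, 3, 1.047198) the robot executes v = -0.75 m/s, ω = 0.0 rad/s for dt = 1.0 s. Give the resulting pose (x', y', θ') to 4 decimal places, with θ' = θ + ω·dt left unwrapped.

(2.6250, 2.3505, 1.0472)

θ' = 1.0472 + 0.0·1.0 = 1.0472
ω = 0 → straight: x' = 3 + -0.75·cos(1.0472)·1.0 = 2.6250
y' = 3 + -0.75·sin(1.0472)·1.0 = 2.3505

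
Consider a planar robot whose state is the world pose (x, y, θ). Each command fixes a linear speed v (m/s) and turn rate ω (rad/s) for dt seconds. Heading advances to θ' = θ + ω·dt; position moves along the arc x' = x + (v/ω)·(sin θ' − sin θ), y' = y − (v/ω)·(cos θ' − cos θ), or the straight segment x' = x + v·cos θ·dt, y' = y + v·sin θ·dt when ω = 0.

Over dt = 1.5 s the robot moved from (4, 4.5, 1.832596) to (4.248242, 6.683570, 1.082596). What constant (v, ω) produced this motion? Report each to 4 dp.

v = 1.5000, ω = -0.5000

Δθ = 1.082596 − 1.832596 = -0.750000
ω = Δθ/dt = -0.750000/1.5 = -0.5000
R = −Δy/(cos θ' − cos θ) = -3.0000
v = R·ω = -3.0000·-0.5000 = 1.5000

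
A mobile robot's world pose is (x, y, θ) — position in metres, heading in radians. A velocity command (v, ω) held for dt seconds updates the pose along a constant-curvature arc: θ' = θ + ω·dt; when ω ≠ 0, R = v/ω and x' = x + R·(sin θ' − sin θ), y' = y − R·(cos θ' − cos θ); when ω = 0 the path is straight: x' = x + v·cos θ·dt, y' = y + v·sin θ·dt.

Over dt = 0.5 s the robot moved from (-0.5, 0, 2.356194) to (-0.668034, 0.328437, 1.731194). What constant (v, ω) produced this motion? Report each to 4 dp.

v = 0.7500, ω = -1.2500

Δθ = 1.731194 − 2.356194 = -0.625000
ω = Δθ/dt = -0.625000/0.5 = -1.2500
R = −Δy/(cos θ' − cos θ) = -0.6000
v = R·ω = -0.6000·-1.2500 = 0.7500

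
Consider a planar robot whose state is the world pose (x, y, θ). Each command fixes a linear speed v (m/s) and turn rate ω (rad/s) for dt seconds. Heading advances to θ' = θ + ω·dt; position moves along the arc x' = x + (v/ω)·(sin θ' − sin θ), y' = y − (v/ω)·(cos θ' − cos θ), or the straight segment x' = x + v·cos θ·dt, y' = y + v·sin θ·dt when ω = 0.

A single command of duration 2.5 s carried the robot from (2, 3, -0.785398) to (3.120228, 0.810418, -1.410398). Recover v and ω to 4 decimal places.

v = 1.0000, ω = -0.2500

Δθ = -1.410398 − -0.785398 = -0.625000
ω = Δθ/dt = -0.625000/2.5 = -0.2500
R = −Δy/(cos θ' − cos θ) = -4.0000
v = R·ω = -4.0000·-0.2500 = 1.0000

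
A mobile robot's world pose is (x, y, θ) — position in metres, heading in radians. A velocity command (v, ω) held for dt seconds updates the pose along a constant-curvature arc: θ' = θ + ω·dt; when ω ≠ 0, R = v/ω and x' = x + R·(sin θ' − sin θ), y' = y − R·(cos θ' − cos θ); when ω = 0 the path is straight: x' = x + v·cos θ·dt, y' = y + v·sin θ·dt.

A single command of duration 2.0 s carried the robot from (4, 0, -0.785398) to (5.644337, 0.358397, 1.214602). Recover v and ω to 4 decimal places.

Δθ = 1.214602 − -0.785398 = 2.000000
ω = Δθ/dt = 2.000000/2.0 = 1.0000
R = Δx/(sin θ' − sin θ) = 1.0000
v = R·ω = 1.0000·1.0000 = 1.0000

v = 1.0000, ω = 1.0000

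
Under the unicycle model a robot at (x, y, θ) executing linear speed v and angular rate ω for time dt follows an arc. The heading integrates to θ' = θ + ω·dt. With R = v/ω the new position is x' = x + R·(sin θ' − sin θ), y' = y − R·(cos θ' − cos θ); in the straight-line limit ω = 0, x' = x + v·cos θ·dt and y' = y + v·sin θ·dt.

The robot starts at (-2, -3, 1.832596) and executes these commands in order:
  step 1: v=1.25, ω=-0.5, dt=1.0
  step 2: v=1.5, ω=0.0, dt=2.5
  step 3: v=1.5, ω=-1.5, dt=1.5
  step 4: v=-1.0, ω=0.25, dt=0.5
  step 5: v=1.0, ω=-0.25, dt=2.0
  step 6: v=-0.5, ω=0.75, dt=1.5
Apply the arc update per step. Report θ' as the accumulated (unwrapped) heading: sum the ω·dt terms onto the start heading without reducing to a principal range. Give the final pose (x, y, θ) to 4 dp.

step 1: θ'=1.3326 (R=-2.5000) → pose (-2.0146, -1.7631, 1.3326)
step 2: θ'=1.3326 (straight) → pose (-1.1298, 1.8810, 1.3326)
step 3: θ'=-0.9174 (R=-1.0000) → pose (0.6360, 2.2530, -0.9174)
step 4: θ'=-0.7924 (R=-4.0000) → pose (0.3081, 2.6300, -0.7924)
step 5: θ'=-1.2924 (R=-4.0000) → pose (1.3059, 0.9207, -1.2924)
step 6: θ'=-0.1674 (R=-0.6667) → pose (0.7760, 1.3948, -0.1674)

(0.7760, 1.3948, -0.1674)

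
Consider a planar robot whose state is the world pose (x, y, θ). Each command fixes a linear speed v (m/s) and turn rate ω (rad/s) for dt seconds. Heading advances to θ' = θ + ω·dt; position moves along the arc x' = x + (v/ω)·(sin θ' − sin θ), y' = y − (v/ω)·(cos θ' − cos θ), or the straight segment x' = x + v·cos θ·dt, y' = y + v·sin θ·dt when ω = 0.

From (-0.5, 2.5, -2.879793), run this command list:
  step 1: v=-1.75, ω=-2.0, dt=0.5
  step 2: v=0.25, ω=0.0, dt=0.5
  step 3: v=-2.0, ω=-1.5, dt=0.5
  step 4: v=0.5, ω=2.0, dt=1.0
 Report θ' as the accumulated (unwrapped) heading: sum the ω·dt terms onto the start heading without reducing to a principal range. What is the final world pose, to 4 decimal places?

(0.2828, 1.7073, -2.6298)

step 1: θ'=-3.8798 (R=0.8750) → pose (0.3153, 2.3020, -3.8798)
step 2: θ'=-3.8798 (straight) → pose (0.2228, 2.3862, -3.8798)
step 3: θ'=-4.6298 (R=1.3333) → pose (0.6544, 1.5099, -4.6298)
step 4: θ'=-2.6298 (R=0.2500) → pose (0.2828, 1.7073, -2.6298)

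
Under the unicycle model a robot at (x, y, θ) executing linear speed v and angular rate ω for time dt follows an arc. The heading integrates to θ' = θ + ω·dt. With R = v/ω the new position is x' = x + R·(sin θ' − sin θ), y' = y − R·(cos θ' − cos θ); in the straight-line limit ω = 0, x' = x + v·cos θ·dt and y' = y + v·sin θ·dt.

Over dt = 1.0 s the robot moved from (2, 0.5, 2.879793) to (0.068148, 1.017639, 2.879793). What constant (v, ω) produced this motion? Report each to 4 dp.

Δθ = 2.879793 − 2.879793 = 0.000000
ω = Δθ/dt = 0.000000/1.0 = 0.0000
ω = 0 → v = (Δx·cos θ + Δy·sin θ)/dt = 2.0000

v = 2.0000, ω = 0.0000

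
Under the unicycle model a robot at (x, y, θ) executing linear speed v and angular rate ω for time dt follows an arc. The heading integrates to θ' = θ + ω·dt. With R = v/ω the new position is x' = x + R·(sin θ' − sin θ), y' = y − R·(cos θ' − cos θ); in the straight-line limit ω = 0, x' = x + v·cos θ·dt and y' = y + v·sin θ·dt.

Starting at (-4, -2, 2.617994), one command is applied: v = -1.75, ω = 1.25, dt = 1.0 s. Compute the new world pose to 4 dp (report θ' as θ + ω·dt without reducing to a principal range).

(-2.3701, -1.8342, 3.8680)

θ' = 2.6180 + 1.25·1.0 = 3.8680
R = v/ω = -1.75/1.25 = -1.4000
x' = -4 + -1.4000·(sin 3.8680 − sin 2.6180) = -2.3701
y' = -2 − -1.4000·(cos 3.8680 − cos 2.6180) = -1.8342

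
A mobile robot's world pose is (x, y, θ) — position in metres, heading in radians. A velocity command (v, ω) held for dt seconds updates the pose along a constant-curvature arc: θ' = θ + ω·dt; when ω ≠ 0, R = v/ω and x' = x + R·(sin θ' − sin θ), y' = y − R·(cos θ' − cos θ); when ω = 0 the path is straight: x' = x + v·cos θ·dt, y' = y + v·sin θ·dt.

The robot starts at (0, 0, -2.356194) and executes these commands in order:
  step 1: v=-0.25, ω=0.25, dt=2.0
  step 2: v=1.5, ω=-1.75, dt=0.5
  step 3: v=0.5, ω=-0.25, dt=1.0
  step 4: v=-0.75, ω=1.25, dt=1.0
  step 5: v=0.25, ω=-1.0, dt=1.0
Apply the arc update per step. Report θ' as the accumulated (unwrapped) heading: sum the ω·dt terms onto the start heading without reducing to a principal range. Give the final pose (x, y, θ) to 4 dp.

(-0.3572, 0.0477, -2.7312)

step 1: θ'=-1.8562 (R=-1.0000) → pose (0.2524, 0.4256, -1.8562)
step 2: θ'=-2.7312 (R=-0.8571) → pose (-0.2281, -0.1191, -2.7312)
step 3: θ'=-2.9812 (R=-2.0000) → pose (-0.7066, -0.2595, -2.9812)
step 4: θ'=-1.7312 (R=-0.6000) → pose (-0.2101, 0.2370, -1.7312)
step 5: θ'=-2.7312 (R=-0.2500) → pose (-0.3572, 0.0477, -2.7312)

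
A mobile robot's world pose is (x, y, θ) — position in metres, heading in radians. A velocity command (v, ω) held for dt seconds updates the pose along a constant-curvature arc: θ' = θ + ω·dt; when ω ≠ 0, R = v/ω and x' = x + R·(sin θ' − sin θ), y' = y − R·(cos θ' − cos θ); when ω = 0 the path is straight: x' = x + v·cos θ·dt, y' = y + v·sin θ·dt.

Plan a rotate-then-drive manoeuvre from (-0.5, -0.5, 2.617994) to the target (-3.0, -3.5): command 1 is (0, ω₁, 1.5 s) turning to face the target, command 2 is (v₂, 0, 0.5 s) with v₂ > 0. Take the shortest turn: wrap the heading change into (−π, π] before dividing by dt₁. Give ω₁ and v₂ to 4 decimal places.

ω₁ = 0.9331, v₂ = 7.8102

heading to target = atan2(-3.5−-0.5, -3−-0.5) = -2.2655
Δθ = wrap(-2.2655 − 2.6180) = 1.3997; ω₁ = Δθ/dt₁ = 0.9331
distance = √((-3−-0.5)² + (-3.5−-0.5)²) = 3.9051; v₂ = distance/dt₂ = 7.8102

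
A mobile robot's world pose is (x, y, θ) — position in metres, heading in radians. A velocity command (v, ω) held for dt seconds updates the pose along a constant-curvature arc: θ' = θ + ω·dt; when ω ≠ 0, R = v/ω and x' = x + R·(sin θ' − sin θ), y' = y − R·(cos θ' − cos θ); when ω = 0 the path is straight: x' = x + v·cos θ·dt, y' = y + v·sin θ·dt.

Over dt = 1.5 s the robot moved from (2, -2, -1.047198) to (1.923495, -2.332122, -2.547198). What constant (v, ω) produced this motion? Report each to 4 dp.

Δθ = -2.547198 − -1.047198 = -1.500000
ω = Δθ/dt = -1.500000/1.5 = -1.0000
R = −Δy/(cos θ' − cos θ) = -0.2500
v = R·ω = -0.2500·-1.0000 = 0.2500

v = 0.2500, ω = -1.0000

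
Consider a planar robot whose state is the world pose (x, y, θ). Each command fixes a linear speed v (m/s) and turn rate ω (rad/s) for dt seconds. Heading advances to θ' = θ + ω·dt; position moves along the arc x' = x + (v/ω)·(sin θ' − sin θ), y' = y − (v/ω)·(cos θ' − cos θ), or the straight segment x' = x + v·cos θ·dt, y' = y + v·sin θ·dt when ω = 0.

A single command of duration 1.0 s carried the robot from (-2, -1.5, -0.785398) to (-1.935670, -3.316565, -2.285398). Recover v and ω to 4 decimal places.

Δθ = -2.285398 − -0.785398 = -1.500000
ω = Δθ/dt = -1.500000/1.0 = -1.5000
R = −Δy/(cos θ' − cos θ) = -1.3333
v = R·ω = -1.3333·-1.5000 = 2.0000

v = 2.0000, ω = -1.5000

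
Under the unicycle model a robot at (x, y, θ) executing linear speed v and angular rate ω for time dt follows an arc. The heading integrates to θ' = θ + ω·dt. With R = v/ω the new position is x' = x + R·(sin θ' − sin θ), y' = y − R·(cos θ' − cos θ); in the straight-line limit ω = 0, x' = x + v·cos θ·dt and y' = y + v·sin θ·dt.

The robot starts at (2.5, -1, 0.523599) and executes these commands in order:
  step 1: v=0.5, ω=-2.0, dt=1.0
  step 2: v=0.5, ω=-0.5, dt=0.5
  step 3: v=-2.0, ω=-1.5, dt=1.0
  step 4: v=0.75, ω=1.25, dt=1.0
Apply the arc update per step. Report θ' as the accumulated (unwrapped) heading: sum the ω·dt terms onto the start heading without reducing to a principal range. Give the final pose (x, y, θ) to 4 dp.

(3.6943, -0.6814, -1.9764)

step 1: θ'=-1.4764 (R=-0.2500) → pose (2.8739, -1.1929, -1.4764)
step 2: θ'=-1.7264 (R=-1.0000) → pose (2.8663, -1.4422, -1.7264)
step 3: θ'=-3.2264 (R=1.3333) → pose (4.2964, -0.3203, -3.2264)
step 4: θ'=-1.9764 (R=0.6000) → pose (3.6943, -0.6814, -1.9764)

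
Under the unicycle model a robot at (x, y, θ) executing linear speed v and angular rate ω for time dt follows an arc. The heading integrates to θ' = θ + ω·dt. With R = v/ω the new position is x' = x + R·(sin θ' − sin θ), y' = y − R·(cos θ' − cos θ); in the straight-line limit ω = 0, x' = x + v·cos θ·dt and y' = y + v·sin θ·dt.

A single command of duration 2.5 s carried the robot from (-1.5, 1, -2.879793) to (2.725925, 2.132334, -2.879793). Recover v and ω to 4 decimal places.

Δθ = -2.879793 − -2.879793 = 0.000000
ω = Δθ/dt = 0.000000/2.5 = 0.0000
ω = 0 → v = (Δx·cos θ + Δy·sin θ)/dt = -1.7500

v = -1.7500, ω = 0.0000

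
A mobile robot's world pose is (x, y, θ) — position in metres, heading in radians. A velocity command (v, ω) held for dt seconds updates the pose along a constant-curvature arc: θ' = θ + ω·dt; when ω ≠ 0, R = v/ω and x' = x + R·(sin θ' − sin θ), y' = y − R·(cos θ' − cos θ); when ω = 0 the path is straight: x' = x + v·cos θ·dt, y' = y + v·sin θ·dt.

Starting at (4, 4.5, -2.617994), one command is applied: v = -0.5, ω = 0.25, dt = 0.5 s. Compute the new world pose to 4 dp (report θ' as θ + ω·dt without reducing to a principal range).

(4.2081, 4.6382, -2.4930)

θ' = -2.6180 + 0.25·0.5 = -2.4930
R = v/ω = -0.5/0.25 = -2.0000
x' = 4 + -2.0000·(sin -2.4930 − sin -2.6180) = 4.2081
y' = 4.5 − -2.0000·(cos -2.4930 − cos -2.6180) = 4.6382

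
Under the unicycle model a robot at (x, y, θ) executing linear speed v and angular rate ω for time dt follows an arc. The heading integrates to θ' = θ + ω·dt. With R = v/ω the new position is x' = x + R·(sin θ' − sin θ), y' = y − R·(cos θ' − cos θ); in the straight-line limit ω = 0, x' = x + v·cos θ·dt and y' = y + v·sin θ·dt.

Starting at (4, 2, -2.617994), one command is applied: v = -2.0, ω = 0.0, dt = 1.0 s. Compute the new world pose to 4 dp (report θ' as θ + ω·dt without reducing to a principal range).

θ' = -2.6180 + 0.0·1.0 = -2.6180
ω = 0 → straight: x' = 4 + -2.0·cos(-2.6180)·1.0 = 5.7321
y' = 2 + -2.0·sin(-2.6180)·1.0 = 3.0000

(5.7321, 3.0000, -2.6180)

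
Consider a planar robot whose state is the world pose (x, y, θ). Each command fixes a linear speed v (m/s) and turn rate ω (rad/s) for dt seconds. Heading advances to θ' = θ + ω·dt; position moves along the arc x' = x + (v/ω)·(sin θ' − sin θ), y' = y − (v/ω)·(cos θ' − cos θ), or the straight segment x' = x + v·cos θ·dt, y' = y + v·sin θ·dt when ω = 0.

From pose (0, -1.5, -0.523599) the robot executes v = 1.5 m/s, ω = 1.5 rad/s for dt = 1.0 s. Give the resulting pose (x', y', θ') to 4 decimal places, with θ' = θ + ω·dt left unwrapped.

θ' = -0.5236 + 1.5·1.0 = 0.9764
R = v/ω = 1.5/1.5 = 1.0000
x' = 0 + 1.0000·(sin 0.9764 − sin -0.5236) = 1.3285
y' = -1.5 − 1.0000·(cos 0.9764 − cos -0.5236) = -1.1940

(1.3285, -1.1940, 0.9764)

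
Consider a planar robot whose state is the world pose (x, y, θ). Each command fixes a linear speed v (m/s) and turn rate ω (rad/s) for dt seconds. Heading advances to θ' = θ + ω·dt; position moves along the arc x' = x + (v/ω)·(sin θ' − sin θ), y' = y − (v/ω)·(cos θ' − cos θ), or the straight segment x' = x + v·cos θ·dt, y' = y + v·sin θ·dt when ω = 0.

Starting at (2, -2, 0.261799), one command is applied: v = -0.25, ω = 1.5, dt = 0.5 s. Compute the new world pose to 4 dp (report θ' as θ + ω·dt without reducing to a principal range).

θ' = 0.2618 + 1.5·0.5 = 1.0118
R = v/ω = -0.25/1.5 = -0.1667
x' = 2 + -0.1667·(sin 1.0118 − sin 0.2618) = 1.9018
y' = -2 − -0.1667·(cos 1.0118 − cos 0.2618) = -2.0726

(1.9018, -2.0726, 1.0118)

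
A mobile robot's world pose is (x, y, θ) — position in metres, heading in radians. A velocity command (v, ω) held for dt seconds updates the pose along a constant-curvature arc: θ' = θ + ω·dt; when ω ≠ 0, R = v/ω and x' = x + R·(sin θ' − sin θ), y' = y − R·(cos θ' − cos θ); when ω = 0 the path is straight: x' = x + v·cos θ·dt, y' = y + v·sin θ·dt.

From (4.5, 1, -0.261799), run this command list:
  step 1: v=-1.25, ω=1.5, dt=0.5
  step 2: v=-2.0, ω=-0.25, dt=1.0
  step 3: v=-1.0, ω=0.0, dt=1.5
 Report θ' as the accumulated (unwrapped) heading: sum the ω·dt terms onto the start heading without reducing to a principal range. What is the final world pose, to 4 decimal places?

(0.5711, -0.1316, 0.2382)

step 1: θ'=0.4882 (R=-0.8333) → pose (3.8935, 0.9310, 0.4882)
step 2: θ'=0.2382 (R=8.0000) → pose (2.0288, 0.2224, 0.2382)
step 3: θ'=0.2382 (straight) → pose (0.5711, -0.1316, 0.2382)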